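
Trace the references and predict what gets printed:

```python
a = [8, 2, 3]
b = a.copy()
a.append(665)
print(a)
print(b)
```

Key concept: list.copy() creates independent copy.
Step by step:
`a = [8, 2, 3]` → a = [8, 2, 3]
`b = a.copy()` → b = [8, 2, 3]
`a.append(665)` → a = [8, 2, 3, 665]
`print(a)` → prints [8, 2, 3, 665]
`print(b)` → prints [8, 2, 3]

Answer:
[8, 2, 3, 665]
[8, 2, 3]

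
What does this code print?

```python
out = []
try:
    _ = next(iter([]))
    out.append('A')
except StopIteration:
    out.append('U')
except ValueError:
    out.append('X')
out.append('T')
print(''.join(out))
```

Execution trace: 'U' (except StopIteration) → 'T' (after the try/except). Output: UT

Answer: UT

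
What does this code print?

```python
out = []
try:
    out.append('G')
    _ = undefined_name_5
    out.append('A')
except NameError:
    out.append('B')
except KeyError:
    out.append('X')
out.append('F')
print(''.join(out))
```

Execution trace: 'G' (try body) → 'B' (except NameError) → 'F' (after the try/except). Output: GBF

Answer: GBF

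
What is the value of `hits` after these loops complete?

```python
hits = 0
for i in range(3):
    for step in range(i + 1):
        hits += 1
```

Triangle: 1 + 2 + ... + 3
`hits` takes the values: 0 → 1 → 2 → 3 → 4 → 5 → 6

Answer: 6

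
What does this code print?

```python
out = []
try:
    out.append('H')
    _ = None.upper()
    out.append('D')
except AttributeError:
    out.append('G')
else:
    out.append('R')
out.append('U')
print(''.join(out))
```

Execution trace: 'H' (try body) → 'G' (except AttributeError) → 'U' (after the try/except). Output: HGU

Answer: HGU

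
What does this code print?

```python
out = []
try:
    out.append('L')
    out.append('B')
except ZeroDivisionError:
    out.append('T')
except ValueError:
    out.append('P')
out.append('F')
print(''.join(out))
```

Execution trace: 'L' (try body) → 'B' (try body, no exception) → 'F' (after the try/except). Output: LBF

Answer: LBF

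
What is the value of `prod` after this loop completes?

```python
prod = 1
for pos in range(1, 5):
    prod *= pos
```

4! = 24
`prod` takes the values: 1 → 2 → 6 → 24

Answer: 24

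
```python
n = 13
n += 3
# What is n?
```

Trace:
`n = 13` → n = 13
`n += 3` → n = 16
So n = 16

Answer: 16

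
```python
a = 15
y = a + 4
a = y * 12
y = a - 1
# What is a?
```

Trace:
`a = 15` → a = 15
`y = a + 4` → y = 19
`a = y * 12` → a = 228
`y = a - 1` → y = 227
So a = 228

Answer: 228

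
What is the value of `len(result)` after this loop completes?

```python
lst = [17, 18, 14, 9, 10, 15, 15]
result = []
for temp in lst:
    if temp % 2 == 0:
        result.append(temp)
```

Count even numbers in [17, 18, 14, 9, 10, 15, 15]
`result` takes the values: [] → [18] → [18, 14] → [18, 14, 10]
So `len(result)` = 3

Answer: 3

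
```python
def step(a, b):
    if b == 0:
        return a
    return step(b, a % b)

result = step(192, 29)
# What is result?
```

step(192, 29) -> step(29, 18) -> step(18, 11) -> step(11, 7) -> step(7, 4) -> step(4, 3) -> step(3, 1) -> step(1, 0) -> 1

Answer: 1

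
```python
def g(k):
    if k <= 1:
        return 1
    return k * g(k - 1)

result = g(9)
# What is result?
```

g(9) = 9 * 8 * 7 * 6 * 5 * 4 * 3 * 2 * 1 = 362880

Answer: 362880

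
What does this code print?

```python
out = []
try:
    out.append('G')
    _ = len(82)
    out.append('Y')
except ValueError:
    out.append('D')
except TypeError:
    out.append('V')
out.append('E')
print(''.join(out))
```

Execution trace: 'G' (try body) → 'V' (except TypeError) → 'E' (after the try/except). Output: GVE

Answer: GVE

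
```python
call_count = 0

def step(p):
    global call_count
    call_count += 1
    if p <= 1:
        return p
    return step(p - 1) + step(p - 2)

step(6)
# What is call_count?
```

Calls(p) = 1 + Calls(p-1) + Calls(p-2); Calls(0)=Calls(1)=1. For p=6 this gives 25.

Answer: 25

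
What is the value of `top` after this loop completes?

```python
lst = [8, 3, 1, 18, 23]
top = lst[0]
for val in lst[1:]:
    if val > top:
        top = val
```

Maximum of [8, 3, 1, 18, 23]
`top` takes the values: 8 → 18 → 23

Answer: 23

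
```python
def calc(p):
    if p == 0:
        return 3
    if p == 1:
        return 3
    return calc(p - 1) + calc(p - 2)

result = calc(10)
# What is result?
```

Build up from base cases: calc(0)=3, calc(1)=3, calc(2)=6, calc(3)=9, calc(4)=15, calc(5)=24, calc(6)=39, ..., calc(10)=267

Answer: 267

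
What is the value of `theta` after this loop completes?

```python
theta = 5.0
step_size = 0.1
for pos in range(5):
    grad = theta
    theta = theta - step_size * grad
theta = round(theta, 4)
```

Gradient descent: w = 5.0 * (1 - 0.1)^5
`theta` takes the values: 5.0 → 4.5 → 4.05 → 3.645 → 3.2805 → 2.95245 → 2.9524

Answer: 2.9524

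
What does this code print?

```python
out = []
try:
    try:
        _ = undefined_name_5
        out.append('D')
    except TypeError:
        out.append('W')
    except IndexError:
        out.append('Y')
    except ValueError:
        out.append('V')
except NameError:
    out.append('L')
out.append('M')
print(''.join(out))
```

Execution trace: 'L' (outer except NameError) → 'M' (after the try/except). Output: LM

Answer: LM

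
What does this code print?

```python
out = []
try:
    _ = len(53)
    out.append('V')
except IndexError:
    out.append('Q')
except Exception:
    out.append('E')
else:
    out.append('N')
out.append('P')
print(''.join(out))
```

Execution trace: 'E' (except Exception) → 'P' (after the try/except). Output: EP

Answer: EP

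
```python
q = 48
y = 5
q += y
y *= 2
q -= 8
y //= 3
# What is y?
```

Trace:
`q = 48` → q = 48
`y = 5` → y = 5
`q += y` → q = 53
`y *= 2` → y = 10
`q -= 8` → q = 45
`y //= 3` → y = 3
So y = 3

Answer: 3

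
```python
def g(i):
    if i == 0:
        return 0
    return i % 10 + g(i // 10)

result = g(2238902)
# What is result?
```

Sum of digits of 2238902: 2 + 0 + 9 + 8 + 3 + 2 + 2 = 26

Answer: 26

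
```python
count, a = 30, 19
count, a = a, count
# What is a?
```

Trace:
`count, a = 30, 19` → count = 30; a = 19
`count, a = a, count` → count = 19; a = 30
So a = 30

Answer: 30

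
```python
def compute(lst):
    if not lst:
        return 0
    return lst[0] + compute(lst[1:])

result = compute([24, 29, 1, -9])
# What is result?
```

24 + 29 + 1 + (-9) + 0 = 45

Answer: 45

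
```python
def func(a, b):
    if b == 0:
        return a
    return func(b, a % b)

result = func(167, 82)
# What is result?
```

func(167, 82) -> func(82, 3) -> func(3, 1) -> func(1, 0) -> 1

Answer: 1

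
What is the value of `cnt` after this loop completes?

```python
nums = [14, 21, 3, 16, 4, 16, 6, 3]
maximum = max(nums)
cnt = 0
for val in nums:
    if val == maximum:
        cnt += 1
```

Count of max value 21 in [14, 21, 3, 16, 4, 16, 6, 3]
`cnt` takes the values: 0 → 1

Answer: 1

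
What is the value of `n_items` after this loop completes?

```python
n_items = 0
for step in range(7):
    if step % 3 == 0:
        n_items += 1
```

Count numbers divisible by 3 in range(7)
`n_items` takes the values: 0 → 1 → 2 → 3

Answer: 3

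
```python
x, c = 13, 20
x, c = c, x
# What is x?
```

Trace:
`x, c = 13, 20` → x = 13; c = 20
`x, c = c, x` → x = 20; c = 13
So x = 20

Answer: 20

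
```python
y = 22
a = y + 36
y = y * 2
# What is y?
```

Trace:
`y = 22` → y = 22
`a = y + 36` → a = 58
`y = y * 2` → y = 44
So y = 44

Answer: 44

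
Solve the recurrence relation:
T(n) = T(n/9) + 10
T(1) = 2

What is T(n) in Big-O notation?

Each step divides n by 9 and adds 10. After log_9(n) steps we reach T(1)=2. So T(n) = 10·log_9(n) + 2 = O(log n).

Answer: O(log n)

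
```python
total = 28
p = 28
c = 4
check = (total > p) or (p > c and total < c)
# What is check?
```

Trace:
`total = 28` → total = 28
`p = 28` → p = 28
`c = 4` → c = 4
`check = (total > p) or (p > c and total < c)` → check = False
So check = False

Answer: False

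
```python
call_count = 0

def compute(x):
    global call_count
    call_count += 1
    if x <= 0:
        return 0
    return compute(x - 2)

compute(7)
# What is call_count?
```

Linear recursion stepping by 2: 5 calls from x=7 down to ≤0.

Answer: 5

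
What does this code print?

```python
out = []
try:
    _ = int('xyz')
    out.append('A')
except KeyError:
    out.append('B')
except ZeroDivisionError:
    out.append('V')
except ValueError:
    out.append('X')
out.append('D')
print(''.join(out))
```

Execution trace: 'X' (except ValueError) → 'D' (after the try/except). Output: XD

Answer: XD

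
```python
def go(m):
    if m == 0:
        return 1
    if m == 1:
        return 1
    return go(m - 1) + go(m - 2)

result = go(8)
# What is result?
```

Build up from base cases: go(0)=1, go(1)=1, go(2)=2, go(3)=3, go(4)=5, go(5)=8, go(6)=13, ..., go(8)=34

Answer: 34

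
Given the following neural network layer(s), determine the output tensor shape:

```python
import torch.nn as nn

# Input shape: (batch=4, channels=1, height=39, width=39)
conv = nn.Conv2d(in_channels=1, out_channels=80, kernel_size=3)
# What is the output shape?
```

Input: (4, 1, 39, 39) -> Output: (4, 80, 37, 37)

Answer: (4, 80, 37, 37)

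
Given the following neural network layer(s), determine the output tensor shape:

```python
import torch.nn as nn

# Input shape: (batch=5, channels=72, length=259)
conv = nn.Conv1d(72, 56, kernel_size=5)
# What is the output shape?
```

Input: (5, 72, 259) -> Output: (5, 56, 255)

Answer: (5, 56, 255)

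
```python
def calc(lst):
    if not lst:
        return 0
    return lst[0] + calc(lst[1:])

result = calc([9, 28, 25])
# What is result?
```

9 + 28 + 25 + 0 = 62

Answer: 62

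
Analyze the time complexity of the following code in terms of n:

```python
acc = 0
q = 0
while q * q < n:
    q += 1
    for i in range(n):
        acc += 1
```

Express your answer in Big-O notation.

Each loop level contributes: √n × n. Multiplying the contributions gives O(n√n).

Answer: O(n√n)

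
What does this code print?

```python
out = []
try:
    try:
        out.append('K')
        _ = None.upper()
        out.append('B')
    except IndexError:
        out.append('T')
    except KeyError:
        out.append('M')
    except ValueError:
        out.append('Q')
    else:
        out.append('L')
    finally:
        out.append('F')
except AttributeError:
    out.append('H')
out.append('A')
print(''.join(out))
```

Execution trace: 'K' (try body) → 'F' (finally) → 'H' (outer except AttributeError) → 'A' (after the try/except). Output: KFHA

Answer: KFHA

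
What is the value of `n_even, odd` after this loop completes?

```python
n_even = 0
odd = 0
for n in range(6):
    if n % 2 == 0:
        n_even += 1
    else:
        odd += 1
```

Count evens and odds in range(6)
`n_even, odd` takes the values: (0, 0) → (1, 0) → (1, 1) → (2, 1) → (2, 2) → (3, 2) → (3, 3)

Answer: 3, 3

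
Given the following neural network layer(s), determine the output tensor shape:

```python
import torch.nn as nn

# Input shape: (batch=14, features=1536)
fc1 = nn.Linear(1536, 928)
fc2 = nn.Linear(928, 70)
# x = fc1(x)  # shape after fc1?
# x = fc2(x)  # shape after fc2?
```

Input: (14, 1536) -> after fc1: (14, 928) -> Output: (14, 70)

Answer: (14, 70)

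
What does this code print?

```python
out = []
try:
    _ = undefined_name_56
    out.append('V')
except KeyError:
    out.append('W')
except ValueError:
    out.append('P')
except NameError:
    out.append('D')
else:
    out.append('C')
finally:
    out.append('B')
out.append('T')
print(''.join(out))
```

Execution trace: 'D' (except NameError) → 'B' (finally) → 'T' (after the try/except). Output: DBT

Answer: DBT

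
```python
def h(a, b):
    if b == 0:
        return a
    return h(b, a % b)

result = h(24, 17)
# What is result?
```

h(24, 17) -> h(17, 7) -> h(7, 3) -> h(3, 1) -> h(1, 0) -> 1

Answer: 1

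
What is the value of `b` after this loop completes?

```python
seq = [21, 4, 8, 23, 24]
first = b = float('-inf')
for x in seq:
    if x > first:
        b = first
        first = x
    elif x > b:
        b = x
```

Second largest (with repeats) in [21, 4, 8, 23, 24]
`b` takes the values: -inf → 4 → 8 → 21 → 23

Answer: 23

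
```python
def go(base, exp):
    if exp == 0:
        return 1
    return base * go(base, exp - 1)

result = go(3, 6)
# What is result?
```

go(3, 6) = 3 * 3 * 3 * 3 * 3 * 3 = 729

Answer: 729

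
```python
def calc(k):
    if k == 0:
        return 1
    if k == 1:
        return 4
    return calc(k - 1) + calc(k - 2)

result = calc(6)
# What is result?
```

Build up from base cases: calc(0)=1, calc(1)=4, calc(2)=5, calc(3)=9, calc(4)=14, calc(5)=23, calc(6)=37

Answer: 37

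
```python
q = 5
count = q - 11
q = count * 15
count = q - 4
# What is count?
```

Trace:
`q = 5` → q = 5
`count = q - 11` → count = -6
`q = count * 15` → q = -90
`count = q - 4` → count = -94
So count = -94

Answer: -94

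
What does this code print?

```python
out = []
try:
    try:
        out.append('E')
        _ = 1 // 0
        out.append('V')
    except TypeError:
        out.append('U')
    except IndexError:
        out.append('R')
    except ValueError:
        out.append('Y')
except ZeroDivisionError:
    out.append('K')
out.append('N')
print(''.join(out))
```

Execution trace: 'E' (try body) → 'K' (outer except ZeroDivisionError) → 'N' (after the try/except). Output: EKN

Answer: EKN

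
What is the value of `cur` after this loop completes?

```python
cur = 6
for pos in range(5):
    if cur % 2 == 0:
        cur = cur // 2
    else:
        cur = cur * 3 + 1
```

Collatz-style transformation from 6
`cur` takes the values: 6 → 3 → 10 → 5 → 16 → 8

Answer: 8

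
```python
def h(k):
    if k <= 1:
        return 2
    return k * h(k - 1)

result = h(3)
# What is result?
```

h(3) = 3 * 2 * 2 = 12

Answer: 12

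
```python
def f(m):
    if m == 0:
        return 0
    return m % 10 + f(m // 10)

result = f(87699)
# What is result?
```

Sum of digits of 87699: 9 + 9 + 6 + 7 + 8 = 39

Answer: 39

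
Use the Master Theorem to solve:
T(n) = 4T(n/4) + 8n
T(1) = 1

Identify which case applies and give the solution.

a=4, b=4, f(n)=8n. log_4(4) = 1. Since c=1 = 1, Case 2 applies: T(n) = Θ(n^log_b(a) · log n) = O(n log n).

Answer: O(n log n) - Case 2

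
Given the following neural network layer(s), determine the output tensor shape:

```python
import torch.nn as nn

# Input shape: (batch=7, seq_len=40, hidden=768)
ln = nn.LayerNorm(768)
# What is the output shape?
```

Input: (7, 40, 768) -> Output: (7, 40, 768)

Answer: (7, 40, 768)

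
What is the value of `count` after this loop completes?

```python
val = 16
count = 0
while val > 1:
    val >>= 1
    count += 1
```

Count right shifts until 1
`count` takes the values: 0 → 1 → 2 → 3 → 4

Answer: 4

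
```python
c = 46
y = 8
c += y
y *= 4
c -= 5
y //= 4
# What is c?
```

Trace:
`c = 46` → c = 46
`y = 8` → y = 8
`c += y` → c = 54
`y *= 4` → y = 32
`c -= 5` → c = 49
`y //= 4` → y = 8
So c = 49

Answer: 49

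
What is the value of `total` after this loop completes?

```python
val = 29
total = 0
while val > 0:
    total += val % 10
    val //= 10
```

Sum digits of 29
`total` takes the values: 0 → 9 → 11

Answer: 11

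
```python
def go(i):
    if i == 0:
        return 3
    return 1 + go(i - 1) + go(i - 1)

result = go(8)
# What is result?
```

go(i) = 1 + 2·go(i-1), go(0)=3. Closed form: (3+1)·2^8 - 1 = 1023.

Answer: 1023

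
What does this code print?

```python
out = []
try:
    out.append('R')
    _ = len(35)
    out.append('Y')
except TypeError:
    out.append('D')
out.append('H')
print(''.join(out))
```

Execution trace: 'R' (try body) → 'D' (except TypeError) → 'H' (after the try/except). Output: RDH

Answer: RDH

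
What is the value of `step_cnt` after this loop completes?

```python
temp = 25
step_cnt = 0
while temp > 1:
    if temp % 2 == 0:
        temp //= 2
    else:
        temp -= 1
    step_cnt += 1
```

Steps to reduce 25 to 1
`step_cnt` takes the values: 0 → 1 → 2 → 3 → 4 → 5 → 6

Answer: 6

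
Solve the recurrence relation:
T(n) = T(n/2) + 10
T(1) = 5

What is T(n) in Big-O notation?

Each step divides n by 2 and adds 10. After log_2(n) steps we reach T(1)=5. So T(n) = 10·log_2(n) + 5 = O(log n).

Answer: O(log n)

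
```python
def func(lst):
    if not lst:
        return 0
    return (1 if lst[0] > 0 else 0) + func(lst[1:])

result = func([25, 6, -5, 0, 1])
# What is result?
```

Count of positive elements in [25, 6, -5, 0, 1] = 3

Answer: 3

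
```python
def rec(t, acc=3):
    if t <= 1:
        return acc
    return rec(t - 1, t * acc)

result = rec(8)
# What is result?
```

Accumulator trace (n, acc): (8, 3) -> (7, 24) -> (6, 168) -> (5, 1008) -> (4, 5040) -> (3, 20160) -> (2, 60480) -> (1, 120960) -> return 120960

Answer: 120960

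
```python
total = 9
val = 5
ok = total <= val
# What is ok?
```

Trace:
`total = 9` → total = 9
`val = 5` → val = 5
`ok = total <= val` → ok = False
So ok = False

Answer: False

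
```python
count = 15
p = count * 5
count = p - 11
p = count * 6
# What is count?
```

Trace:
`count = 15` → count = 15
`p = count * 5` → p = 75
`count = p - 11` → count = 64
`p = count * 6` → p = 384
So count = 64

Answer: 64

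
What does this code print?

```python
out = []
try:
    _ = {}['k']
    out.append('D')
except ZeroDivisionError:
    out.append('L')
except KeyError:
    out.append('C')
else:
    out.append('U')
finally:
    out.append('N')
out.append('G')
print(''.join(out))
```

Execution trace: 'C' (except KeyError) → 'N' (finally) → 'G' (after the try/except). Output: CNG

Answer: CNG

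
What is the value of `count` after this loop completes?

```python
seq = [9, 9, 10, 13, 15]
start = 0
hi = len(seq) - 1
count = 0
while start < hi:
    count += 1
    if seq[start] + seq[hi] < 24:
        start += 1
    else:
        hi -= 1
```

Steps to find pair summing to 24
`count` takes the values: 0 → 1 → 2 → 3 → 4

Answer: 4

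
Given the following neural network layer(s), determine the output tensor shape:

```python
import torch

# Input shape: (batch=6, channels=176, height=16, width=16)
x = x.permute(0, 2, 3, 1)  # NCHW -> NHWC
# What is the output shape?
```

Input: (6, 176, 16, 16) -> Output: (6, 16, 16, 176)

Answer: (6, 16, 16, 176)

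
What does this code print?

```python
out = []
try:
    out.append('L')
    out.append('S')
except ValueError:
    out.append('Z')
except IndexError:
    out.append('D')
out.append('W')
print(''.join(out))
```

Execution trace: 'L' (try body) → 'S' (try body, no exception) → 'W' (after the try/except). Output: LSW

Answer: LSW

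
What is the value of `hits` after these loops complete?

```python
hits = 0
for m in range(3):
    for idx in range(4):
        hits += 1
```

3 * 4 = 12
`hits` takes the values: 0 → 1 → 2 → 3 → 4 → 5 → 6 → 7 → 8 → 9 → 10 → 11 → 12

Answer: 12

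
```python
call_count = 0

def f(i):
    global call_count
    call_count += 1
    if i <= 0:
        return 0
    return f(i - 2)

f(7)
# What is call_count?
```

Linear recursion stepping by 2: 5 calls from i=7 down to ≤0.

Answer: 5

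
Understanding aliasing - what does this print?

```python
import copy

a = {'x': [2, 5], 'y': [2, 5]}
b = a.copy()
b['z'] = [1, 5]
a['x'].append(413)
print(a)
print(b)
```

Key concept: shallow copy of dict with mutable values.
Step by step:
`a = {'x': [2, 5], 'y': [2, 5]}` → a = {'x': [2, 5], 'y': [2, 5]}
`b = a.copy()` → b = {'x': [2, 5], 'y': [2, 5]}
`b['z'] = [1, 5]` → b = {'x': [2, 5], 'y': [2, 5], 'z': [1, 5]}
`a['x'].append(413)` → a = {'x': [2, 5, 413], 'y': [2, 5]}; b = {'x': [2, 5, 413], 'y': [2, 5], 'z': [1, 5]}
`print(a)` → prints {'x': [2, 5, 413], 'y': [2, 5]}
`print(b)` → prints {'x': [2, 5, 413], 'y': [2, 5], 'z': [1, 5]}

Answer:
{'x': [2, 5, 413], 'y': [2, 5]}
{'x': [2, 5, 413], 'y': [2, 5], 'z': [1, 5]}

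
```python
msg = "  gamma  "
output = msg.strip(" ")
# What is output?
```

Trace:
`msg = "  gamma  "` → msg = '  gamma  '
`output = msg.strip(" ")` → output = 'gamma'
So output = 'gamma'

Answer: 'gamma'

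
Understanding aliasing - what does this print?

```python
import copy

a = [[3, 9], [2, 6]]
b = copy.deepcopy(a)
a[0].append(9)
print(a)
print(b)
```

Key concept: deep copy is fully independent.
Step by step:
`a = [[3, 9], [2, 6]]` → a = [[3, 9], [2, 6]]
`b = copy.deepcopy(a)` → b = [[3, 9], [2, 6]]
`a[0].append(9)` → a = [[3, 9, 9], [2, 6]]
`print(a)` → prints [[3, 9, 9], [2, 6]]
`print(b)` → prints [[3, 9], [2, 6]]

Answer:
[[3, 9, 9], [2, 6]]
[[3, 9], [2, 6]]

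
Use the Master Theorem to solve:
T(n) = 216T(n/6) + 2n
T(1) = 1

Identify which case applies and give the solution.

a=216, b=6, f(n)=2n. log_6(216) = 3. Since c=1 < 3, Case 1 applies: T(n) = Θ(n^log_b(a)) = O(n^3).

Answer: O(n^3) - Case 1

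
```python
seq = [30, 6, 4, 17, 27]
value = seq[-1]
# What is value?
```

Trace:
`seq = [30, 6, 4, 17, 27]` → seq = [30, 6, 4, 17, 27]
`value = seq[-1]` → value = 27
So value = 27

Answer: 27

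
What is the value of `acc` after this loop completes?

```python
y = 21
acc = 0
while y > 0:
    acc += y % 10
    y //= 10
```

Sum digits of 21
`acc` takes the values: 0 → 1 → 3

Answer: 3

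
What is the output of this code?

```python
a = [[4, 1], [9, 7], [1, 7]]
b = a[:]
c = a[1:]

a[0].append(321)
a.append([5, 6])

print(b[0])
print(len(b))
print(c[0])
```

Key concept: slice with nested mutation.
Step by step:
`a = [[4, 1], [9, 7], [1, 7]]` → a = [[4, 1], [9, 7], [1, 7]]
`b = a[:]` → b = [[4, 1], [9, 7], [1, 7]]
`c = a[1:]` → c = [[9, 7], [1, 7]]
`a[0].append(321)` → a = [[4, 1, 321], [9, 7], [1, 7]]; b = [[4, 1, 321], [9, 7], [1, 7]]
`a.append([5, 6])` → a = [[4, 1, 321], [9, 7], [1, 7], [5, 6]]
`print(b[0])` → prints [4, 1, 321]
`print(len(b))` → prints 3
`print(c[0])` → prints [9, 7]

Answer:
[4, 1, 321]
3
[9, 7]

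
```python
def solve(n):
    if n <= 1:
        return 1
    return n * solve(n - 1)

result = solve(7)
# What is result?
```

solve(7) = 7 * 6 * 5 * 4 * 3 * 2 * 1 = 5040

Answer: 5040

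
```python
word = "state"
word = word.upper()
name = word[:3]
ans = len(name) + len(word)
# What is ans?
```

Trace:
`word = "state"` → word = 'state'
`word = word.upper()` → word = 'STATE'
`name = word[:3]` → name = 'STA'
`ans = len(name) + len(word)` → ans = 8
So ans = 8

Answer: 8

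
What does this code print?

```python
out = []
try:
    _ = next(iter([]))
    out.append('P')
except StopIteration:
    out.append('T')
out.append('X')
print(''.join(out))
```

Execution trace: 'T' (except StopIteration) → 'X' (after the try/except). Output: TX

Answer: TX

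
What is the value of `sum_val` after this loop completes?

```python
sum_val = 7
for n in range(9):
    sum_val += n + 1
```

Start at 7, add 1 to 9 = 52
`sum_val` takes the values: 7 → 8 → 10 → 13 → 17 → 22 → 28 → 35 → 43 → 52

Answer: 52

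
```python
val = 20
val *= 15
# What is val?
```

Trace:
`val = 20` → val = 20
`val *= 15` → val = 300
So val = 300

Answer: 300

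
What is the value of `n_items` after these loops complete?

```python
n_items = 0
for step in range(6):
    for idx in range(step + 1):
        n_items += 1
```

Triangle: 1 + 2 + ... + 6
`n_items` takes the values: 0 → 1 → 2 → 3 → 4 → 5 → 6 → 7 → 8 → 9 → 10 → 11 → 12 → 13 → 14 → 15 → 16 → 17 → 18 → 19 → 20 → 21

Answer: 21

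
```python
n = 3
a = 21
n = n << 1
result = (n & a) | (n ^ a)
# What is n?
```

Trace:
`n = 3` → n = 3
`a = 21` → a = 21
`n = n << 1` → n = 6
`result = (n & a) | (n ^ a)` → result = 23
So n = 6

Answer: 6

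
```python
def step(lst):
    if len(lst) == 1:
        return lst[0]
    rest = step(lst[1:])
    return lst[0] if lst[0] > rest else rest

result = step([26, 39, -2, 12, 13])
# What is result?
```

Recursive max over [26, 39, -2, 12, 13] = 39

Answer: 39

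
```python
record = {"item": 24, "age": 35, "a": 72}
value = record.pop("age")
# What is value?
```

Trace:
`record = {"item": 24, "age": 35, "a": 72}` → record = {'item': 24, 'age': 35, 'a': 72}
`value = record.pop("age")` → record = {'item': 24, 'a': 72}; value = 35
So value = 35

Answer: 35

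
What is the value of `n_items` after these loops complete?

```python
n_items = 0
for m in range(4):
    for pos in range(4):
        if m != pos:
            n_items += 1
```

4² - 4 (exclude diagonal)
`n_items` takes the values: 0 → 1 → 2 → 3 → 4 → 5 → 6 → 7 → 8 → 9 → 10 → 11 → 12

Answer: 12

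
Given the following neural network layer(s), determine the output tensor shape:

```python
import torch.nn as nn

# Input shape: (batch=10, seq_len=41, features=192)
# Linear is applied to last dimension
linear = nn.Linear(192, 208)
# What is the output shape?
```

Input: (10, 41, 192) -> Output: (10, 41, 208)

Answer: (10, 41, 208)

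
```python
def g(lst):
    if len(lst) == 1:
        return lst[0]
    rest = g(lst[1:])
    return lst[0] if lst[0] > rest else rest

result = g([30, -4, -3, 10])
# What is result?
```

Recursive max over [30, -4, -3, 10] = 30

Answer: 30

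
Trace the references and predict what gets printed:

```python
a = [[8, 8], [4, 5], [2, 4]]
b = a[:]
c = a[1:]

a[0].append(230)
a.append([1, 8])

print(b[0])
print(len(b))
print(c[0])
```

Key concept: slice with nested mutation.
Step by step:
`a = [[8, 8], [4, 5], [2, 4]]` → a = [[8, 8], [4, 5], [2, 4]]
`b = a[:]` → b = [[8, 8], [4, 5], [2, 4]]
`c = a[1:]` → c = [[4, 5], [2, 4]]
`a[0].append(230)` → a = [[8, 8, 230], [4, 5], [2, 4]]; b = [[8, 8, 230], [4, 5], [2, 4]]
`a.append([1, 8])` → a = [[8, 8, 230], [4, 5], [2, 4], [1, 8]]
`print(b[0])` → prints [8, 8, 230]
`print(len(b))` → prints 3
`print(c[0])` → prints [4, 5]

Answer:
[8, 8, 230]
3
[4, 5]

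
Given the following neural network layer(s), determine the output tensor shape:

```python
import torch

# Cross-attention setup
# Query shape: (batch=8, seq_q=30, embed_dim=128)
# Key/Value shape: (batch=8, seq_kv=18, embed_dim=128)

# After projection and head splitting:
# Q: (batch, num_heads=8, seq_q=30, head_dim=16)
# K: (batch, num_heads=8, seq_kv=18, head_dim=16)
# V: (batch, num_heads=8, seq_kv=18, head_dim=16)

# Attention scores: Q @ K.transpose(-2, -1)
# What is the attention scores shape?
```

Input: (8, 30, 128) -> Output: (8, 8, 30, 18)

Answer: (8, 8, 30, 18)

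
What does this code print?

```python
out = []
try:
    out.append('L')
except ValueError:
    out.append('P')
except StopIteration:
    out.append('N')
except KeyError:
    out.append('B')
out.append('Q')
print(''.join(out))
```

Execution trace: 'L' (try body, no exception) → 'Q' (after the try/except). Output: LQ

Answer: LQ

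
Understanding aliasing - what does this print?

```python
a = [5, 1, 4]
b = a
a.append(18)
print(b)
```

Key concept: basic list aliasing.
Step by step:
`a = [5, 1, 4]` → a = [5, 1, 4]
`b = a` → b = [5, 1, 4] (same object as a)
`a.append(18)` → a = [5, 1, 4, 18] (same object as b); b = [5, 1, 4, 18] (same object as a)
`print(b)` → prints [5, 1, 4, 18]

Answer: [5, 1, 4, 18]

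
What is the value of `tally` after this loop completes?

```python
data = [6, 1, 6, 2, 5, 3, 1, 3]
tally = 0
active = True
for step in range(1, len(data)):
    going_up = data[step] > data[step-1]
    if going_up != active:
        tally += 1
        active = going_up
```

Count direction changes in [6, 1, 6, 2, 5, 3, 1, 3]
`tally` takes the values: 0 → 1 → 2 → 3 → 4 → 5 → 6

Answer: 6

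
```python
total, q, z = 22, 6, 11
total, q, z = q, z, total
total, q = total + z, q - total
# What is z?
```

Trace:
`total, q, z = 22, 6, 11` → total = 22; q = 6; z = 11
`total, q, z = q, z, total` → total = 6; q = 11; z = 22
`total, q = total + z, q - total` → total = 28; q = 5
So z = 22

Answer: 22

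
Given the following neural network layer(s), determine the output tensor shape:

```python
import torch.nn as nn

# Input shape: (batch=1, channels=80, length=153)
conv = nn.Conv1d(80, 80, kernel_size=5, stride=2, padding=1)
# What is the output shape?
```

Input: (1, 80, 153) -> Output: (1, 80, 76)

Answer: (1, 80, 76)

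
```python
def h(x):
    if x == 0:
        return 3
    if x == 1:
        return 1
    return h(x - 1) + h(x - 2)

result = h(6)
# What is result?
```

Build up from base cases: h(0)=3, h(1)=1, h(2)=4, h(3)=5, h(4)=9, h(5)=14, h(6)=23

Answer: 23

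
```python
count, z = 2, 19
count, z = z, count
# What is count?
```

Trace:
`count, z = 2, 19` → count = 2; z = 19
`count, z = z, count` → count = 19; z = 2
So count = 19

Answer: 19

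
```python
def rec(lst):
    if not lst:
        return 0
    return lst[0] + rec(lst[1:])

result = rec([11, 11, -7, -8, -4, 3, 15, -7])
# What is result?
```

11 + 11 + (-7) + (-8) + (-4) + 3 + 15 + (-7) + 0 = 14

Answer: 14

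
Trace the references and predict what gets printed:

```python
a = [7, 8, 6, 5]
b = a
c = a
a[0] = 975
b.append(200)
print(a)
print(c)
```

Key concept: multiple aliases.
Step by step:
`a = [7, 8, 6, 5]` → a = [7, 8, 6, 5]
`b = a` → b = [7, 8, 6, 5] (same object as a)
`c = a` → c = [7, 8, 6, 5] (same object as a, b)
`a[0] = 975` → a = [975, 8, 6, 5] (same object as b, c); b = [975, 8, 6, 5] (same object as a, c); c = [975, 8, 6, 5] (same object as a, b)
`b.append(200)` → a = [975, 8, 6, 5, 200] (same object as b, c); b = [975, 8, 6, 5, 200] (same object as a, c); c = [975, 8, 6, 5, 200] (same object as a, b)
`print(a)` → prints [975, 8, 6, 5, 200]
`print(c)` → prints [975, 8, 6, 5, 200]

Answer:
[975, 8, 6, 5, 200]
[975, 8, 6, 5, 200]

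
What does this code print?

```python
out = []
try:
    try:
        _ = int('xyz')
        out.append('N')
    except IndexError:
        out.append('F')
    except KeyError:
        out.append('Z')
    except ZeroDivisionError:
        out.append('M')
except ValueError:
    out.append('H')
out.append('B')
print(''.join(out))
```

Execution trace: 'H' (outer except ValueError) → 'B' (after the try/except). Output: HB

Answer: HB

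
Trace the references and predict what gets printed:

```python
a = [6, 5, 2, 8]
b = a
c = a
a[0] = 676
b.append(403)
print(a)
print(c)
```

Key concept: multiple aliases.
Step by step:
`a = [6, 5, 2, 8]` → a = [6, 5, 2, 8]
`b = a` → b = [6, 5, 2, 8] (same object as a)
`c = a` → c = [6, 5, 2, 8] (same object as a, b)
`a[0] = 676` → a = [676, 5, 2, 8] (same object as b, c); b = [676, 5, 2, 8] (same object as a, c); c = [676, 5, 2, 8] (same object as a, b)
`b.append(403)` → a = [676, 5, 2, 8, 403] (same object as b, c); b = [676, 5, 2, 8, 403] (same object as a, c); c = [676, 5, 2, 8, 403] (same object as a, b)
`print(a)` → prints [676, 5, 2, 8, 403]
`print(c)` → prints [676, 5, 2, 8, 403]

Answer:
[676, 5, 2, 8, 403]
[676, 5, 2, 8, 403]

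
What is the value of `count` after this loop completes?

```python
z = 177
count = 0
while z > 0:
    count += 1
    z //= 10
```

Count digits by repeated division by 10
`count` takes the values: 0 → 1 → 2 → 3

Answer: 3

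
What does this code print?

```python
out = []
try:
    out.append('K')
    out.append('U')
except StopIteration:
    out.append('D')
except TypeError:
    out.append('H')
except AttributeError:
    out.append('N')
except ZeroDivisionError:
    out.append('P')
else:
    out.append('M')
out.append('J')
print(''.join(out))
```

Execution trace: 'K' (try body) → 'U' (try body, no exception) → 'M' (else) → 'J' (after the try/except). Output: KUMJ

Answer: KUMJ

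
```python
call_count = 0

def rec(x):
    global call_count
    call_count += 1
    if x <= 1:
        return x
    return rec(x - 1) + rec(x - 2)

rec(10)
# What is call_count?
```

Calls(x) = 1 + Calls(x-1) + Calls(x-2); Calls(0)=Calls(1)=1. For x=10 this gives 177.

Answer: 177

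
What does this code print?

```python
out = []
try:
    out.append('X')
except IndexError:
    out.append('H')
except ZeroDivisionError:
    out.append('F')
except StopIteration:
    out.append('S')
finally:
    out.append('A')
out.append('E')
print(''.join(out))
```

Execution trace: 'X' (try body, no exception) → 'A' (finally) → 'E' (after the try/except). Output: XAE

Answer: XAE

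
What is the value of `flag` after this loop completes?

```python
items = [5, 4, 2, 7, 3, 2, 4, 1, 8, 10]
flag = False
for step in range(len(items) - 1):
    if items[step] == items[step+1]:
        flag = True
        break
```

Check consecutive duplicates in [5, 4, 2, 7, 3, 2, 4, 1, 8, 10]
`flag` takes the values: False

Answer: False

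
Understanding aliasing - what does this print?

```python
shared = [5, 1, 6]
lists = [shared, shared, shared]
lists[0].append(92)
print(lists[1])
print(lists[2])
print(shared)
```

Key concept: list of same reference.
Step by step:
`shared = [5, 1, 6]` → shared = [5, 1, 6]
`lists = [shared, shared, shared]` → lists = [[5, 1, 6], [5, 1, 6], [5, 1, 6]]
`lists[0].append(92)` → shared = [5, 1, 6, 92]; lists = [[5, 1, 6, 92], [5, 1, 6, 92], [5, 1, 6, 92]]
`print(lists[1])` → prints [5, 1, 6, 92]
`print(lists[2])` → prints [5, 1, 6, 92]
`print(shared)` → prints [5, 1, 6, 92]

Answer:
[5, 1, 6, 92]
[5, 1, 6, 92]
[5, 1, 6, 92]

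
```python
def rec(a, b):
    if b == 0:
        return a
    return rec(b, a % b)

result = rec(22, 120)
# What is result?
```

rec(22, 120) -> rec(120, 22) -> rec(22, 10) -> rec(10, 2) -> rec(2, 0) -> 2

Answer: 2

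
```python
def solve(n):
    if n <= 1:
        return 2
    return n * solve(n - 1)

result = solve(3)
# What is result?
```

solve(3) = 3 * 2 * 2 = 12

Answer: 12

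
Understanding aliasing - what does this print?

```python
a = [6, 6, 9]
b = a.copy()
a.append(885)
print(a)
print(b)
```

Key concept: list.copy() creates independent copy.
Step by step:
`a = [6, 6, 9]` → a = [6, 6, 9]
`b = a.copy()` → b = [6, 6, 9]
`a.append(885)` → a = [6, 6, 9, 885]
`print(a)` → prints [6, 6, 9, 885]
`print(b)` → prints [6, 6, 9]

Answer:
[6, 6, 9, 885]
[6, 6, 9]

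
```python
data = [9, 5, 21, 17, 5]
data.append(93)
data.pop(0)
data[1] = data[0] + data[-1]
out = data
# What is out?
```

Trace:
`data = [9, 5, 21, 17, 5]` → data = [9, 5, 21, 17, 5]
`data.append(93)` → data = [9, 5, 21, 17, 5, 93]
`data.pop(0)` → data = [5, 21, 17, 5, 93]
`data[1] = data[0] + data[-1]` → data = [5, 98, 17, 5, 93]
`out = data` → out = [5, 98, 17, 5, 93]
So out = [5, 98, 17, 5, 93]

Answer: [5, 98, 17, 5, 93]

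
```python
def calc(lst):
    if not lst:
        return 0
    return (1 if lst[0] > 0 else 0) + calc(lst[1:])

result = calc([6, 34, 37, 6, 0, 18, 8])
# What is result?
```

Count of positive elements in [6, 34, 37, 6, 0, 18, 8] = 6

Answer: 6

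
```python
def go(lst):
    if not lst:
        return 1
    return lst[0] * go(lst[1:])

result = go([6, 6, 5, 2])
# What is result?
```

Product over [6, 6, 5, 2] = 6 * 6 * 5 * 2 = 360

Answer: 360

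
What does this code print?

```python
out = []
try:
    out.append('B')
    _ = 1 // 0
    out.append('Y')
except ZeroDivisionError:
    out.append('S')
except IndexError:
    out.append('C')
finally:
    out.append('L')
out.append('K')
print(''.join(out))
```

Execution trace: 'B' (try body) → 'S' (except ZeroDivisionError) → 'L' (finally) → 'K' (after the try/except). Output: BSLK

Answer: BSLK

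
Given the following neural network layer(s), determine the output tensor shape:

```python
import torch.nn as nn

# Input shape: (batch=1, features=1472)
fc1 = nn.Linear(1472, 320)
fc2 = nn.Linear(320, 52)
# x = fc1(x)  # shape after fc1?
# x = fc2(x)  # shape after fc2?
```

Input: (1, 1472) -> after fc1: (1, 320) -> Output: (1, 52)

Answer: (1, 52)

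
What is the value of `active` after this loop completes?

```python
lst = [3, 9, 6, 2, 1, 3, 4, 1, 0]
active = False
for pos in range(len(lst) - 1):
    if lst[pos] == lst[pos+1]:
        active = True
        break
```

Check consecutive duplicates in [3, 9, 6, 2, 1, 3, 4, 1, 0]
`active` takes the values: False

Answer: False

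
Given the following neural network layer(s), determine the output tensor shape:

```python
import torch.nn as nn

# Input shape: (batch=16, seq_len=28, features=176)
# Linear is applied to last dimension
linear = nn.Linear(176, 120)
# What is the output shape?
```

Input: (16, 28, 176) -> Output: (16, 28, 120)

Answer: (16, 28, 120)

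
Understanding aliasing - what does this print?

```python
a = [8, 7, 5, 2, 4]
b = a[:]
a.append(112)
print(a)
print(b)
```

Key concept: slice [:] creates copy.
Step by step:
`a = [8, 7, 5, 2, 4]` → a = [8, 7, 5, 2, 4]
`b = a[:]` → b = [8, 7, 5, 2, 4]
`a.append(112)` → a = [8, 7, 5, 2, 4, 112]
`print(a)` → prints [8, 7, 5, 2, 4, 112]
`print(b)` → prints [8, 7, 5, 2, 4]

Answer:
[8, 7, 5, 2, 4, 112]
[8, 7, 5, 2, 4]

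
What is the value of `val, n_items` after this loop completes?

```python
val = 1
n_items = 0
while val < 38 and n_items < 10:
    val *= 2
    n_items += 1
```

Double until >= 38 or 10 iterations
`val, n_items` takes the values: (1, 0) → (2, 0) → (2, 1) → (4, 1) → (4, 2) → (8, 2) → (8, 3) → (16, 3) → (16, 4) → (32, 4) → (32, 5) → (64, 5) → (64, 6)

Answer: 64, 6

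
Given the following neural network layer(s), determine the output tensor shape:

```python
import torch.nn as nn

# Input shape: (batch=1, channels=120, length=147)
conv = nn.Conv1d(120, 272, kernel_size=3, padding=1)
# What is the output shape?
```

Input: (1, 120, 147) -> Output: (1, 272, 147)

Answer: (1, 272, 147)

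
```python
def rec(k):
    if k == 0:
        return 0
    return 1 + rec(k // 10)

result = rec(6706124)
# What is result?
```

Count of digits of 6706124: 7

Answer: 7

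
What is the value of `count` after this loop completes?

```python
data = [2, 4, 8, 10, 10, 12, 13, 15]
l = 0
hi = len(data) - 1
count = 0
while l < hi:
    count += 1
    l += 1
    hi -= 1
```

Iterations until pointers meet (list length 8)
`count` takes the values: 0 → 1 → 2 → 3 → 4

Answer: 4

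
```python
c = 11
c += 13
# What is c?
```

Trace:
`c = 11` → c = 11
`c += 13` → c = 24
So c = 24

Answer: 24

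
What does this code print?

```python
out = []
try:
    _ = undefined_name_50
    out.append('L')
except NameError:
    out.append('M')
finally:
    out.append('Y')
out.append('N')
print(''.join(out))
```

Execution trace: 'M' (except NameError) → 'Y' (finally) → 'N' (after the try/except). Output: MYN

Answer: MYN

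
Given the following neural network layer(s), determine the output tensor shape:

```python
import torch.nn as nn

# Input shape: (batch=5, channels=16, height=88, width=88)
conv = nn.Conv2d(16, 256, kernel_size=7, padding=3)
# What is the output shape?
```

Input: (5, 16, 88, 88) -> Output: (5, 256, 88, 88)

Answer: (5, 256, 88, 88)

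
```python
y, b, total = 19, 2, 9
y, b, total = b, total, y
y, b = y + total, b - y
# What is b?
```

Trace:
`y, b, total = 19, 2, 9` → y = 19; b = 2; total = 9
`y, b, total = b, total, y` → y = 2; b = 9; total = 19
`y, b = y + total, b - y` → y = 21; b = 7
So b = 7

Answer: 7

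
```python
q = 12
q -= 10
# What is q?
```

Trace:
`q = 12` → q = 12
`q -= 10` → q = 2
So q = 2

Answer: 2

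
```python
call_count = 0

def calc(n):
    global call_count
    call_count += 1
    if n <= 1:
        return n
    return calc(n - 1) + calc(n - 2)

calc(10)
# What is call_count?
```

Calls(n) = 1 + Calls(n-1) + Calls(n-2); Calls(0)=Calls(1)=1. For n=10 this gives 177.

Answer: 177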